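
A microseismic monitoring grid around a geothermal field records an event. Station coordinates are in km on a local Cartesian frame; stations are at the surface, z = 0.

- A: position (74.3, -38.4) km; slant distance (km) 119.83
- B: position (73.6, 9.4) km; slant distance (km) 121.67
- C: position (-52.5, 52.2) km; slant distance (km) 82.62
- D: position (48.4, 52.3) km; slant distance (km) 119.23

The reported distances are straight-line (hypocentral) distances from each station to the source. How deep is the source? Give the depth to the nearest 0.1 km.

depth ≈ 36.1 km

Each station gives a sphere (x−x_i)² + (y−y_i)² + z² = d_i² (stations at z=0).
Subtracting the A sphere from B and C: z² cancels, leaving linear equations in x and y:
-1.4 x + 95.6 y = -1934.09
-253.6 x + 181.2 y = 6019.20
Solving: x ≈ -38.594, y ≈ -20.796 km (keep extra digits for the depth step; rounded: -38.6, -20.8).
Then from the A sphere: z² = 119.83² − (x − 74.3)² − (y + 38.4)² with x = -38.594, y = -20.796, so z ≈ 36.115 ≈ 36.1 km.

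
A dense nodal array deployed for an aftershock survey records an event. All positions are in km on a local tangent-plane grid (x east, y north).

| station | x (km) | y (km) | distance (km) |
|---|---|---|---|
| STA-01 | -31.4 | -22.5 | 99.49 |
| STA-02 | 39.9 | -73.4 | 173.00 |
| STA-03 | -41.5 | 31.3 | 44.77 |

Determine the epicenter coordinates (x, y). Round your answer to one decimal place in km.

x ≈ -48.0 km, y ≈ 75.6 km

Circle about each station: (x + 31.4)² + (y + 22.5)² = 99.49²; (x − 39.9)² + (y + 73.4)² = 173.00²; (x + 41.5)² + (y − 31.3)² = 44.77².
Subtracting the STA-01 equation from the STA-02 and STA-03 equations removes the quadratic terms:
142.6 x − 101.8 y = -14543.38
-20.2 x + 107.6 y = 9103.64
Solving the 2×2 system: x ≈ -48.0, y ≈ 75.6 km.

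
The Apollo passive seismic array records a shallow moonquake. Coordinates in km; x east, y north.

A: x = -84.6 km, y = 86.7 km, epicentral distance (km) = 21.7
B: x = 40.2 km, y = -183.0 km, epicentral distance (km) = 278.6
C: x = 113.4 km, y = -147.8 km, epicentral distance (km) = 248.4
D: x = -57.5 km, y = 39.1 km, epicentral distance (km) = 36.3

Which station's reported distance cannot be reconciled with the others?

Solve using three stations at a time. Using A, B, D (subtract circle equations pairwise → linear system) gives (x, y) ≈ (-66.6, 74.3).
Distances from that point to each station vs reported:
  A: calculated 21.8 vs reported 21.7 → residual 0.1 km
  B: calculated 278.6 vs reported 278.6 → residual 0.0 km
  C: calculated 285.9 vs reported 248.4 → residual 37.5 km
  D: calculated 36.4 vs reported 36.3 → residual 0.1 km
A, B, D are mutually consistent (residuals ≈ 0); C is off by 37.5 km.

C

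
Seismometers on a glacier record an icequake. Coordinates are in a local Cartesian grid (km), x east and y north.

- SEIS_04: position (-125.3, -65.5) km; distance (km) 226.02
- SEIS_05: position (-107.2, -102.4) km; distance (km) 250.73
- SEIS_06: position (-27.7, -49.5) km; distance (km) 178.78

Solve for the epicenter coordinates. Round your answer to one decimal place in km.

x ≈ -9.0 km, y ≈ 128.3 km

Circle about each station: (x + 125.3)² + (y + 65.5)² = 226.02²; (x + 107.2)² + (y + 102.4)² = 250.73²; (x + 27.7)² + (y + 49.5)² = 178.78².
Subtracting the SEIS_04 equation from the SEIS_05 and SEIS_06 equations removes the quadratic terms:
36.2 x − 73.8 y = -9793.23
195.2 x + 32.0 y = 2349.95
Solving the 2×2 system: x ≈ -9.0, y ≈ 128.3 km.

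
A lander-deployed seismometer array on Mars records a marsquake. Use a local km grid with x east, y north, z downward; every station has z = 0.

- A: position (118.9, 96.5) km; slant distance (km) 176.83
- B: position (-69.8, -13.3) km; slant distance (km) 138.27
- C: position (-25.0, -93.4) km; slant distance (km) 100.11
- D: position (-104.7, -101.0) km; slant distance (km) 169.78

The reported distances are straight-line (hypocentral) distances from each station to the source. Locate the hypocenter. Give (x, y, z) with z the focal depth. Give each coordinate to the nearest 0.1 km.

(49.2, -56.1, 55.9)

Each station gives a sphere (x−x_i)² + (y−y_i)² + z² = d_i² (stations at z=0).
Subtracting the A sphere from B and C: z² cancels, leaving linear equations in x and y:
-377.4 x − 219.6 y = -6250.27
-287.8 x − 379.8 y = 7145.94
Solving: x ≈ 49.205, y ≈ -56.101 km (keep extra digits for the depth step; rounded: 49.2, -56.1).
Then from the A sphere: z² = 176.83² − (x − 118.9)² − (y − 96.5)² with x = 49.205, y = -56.101, so z ≈ 55.896 ≈ 55.9 km.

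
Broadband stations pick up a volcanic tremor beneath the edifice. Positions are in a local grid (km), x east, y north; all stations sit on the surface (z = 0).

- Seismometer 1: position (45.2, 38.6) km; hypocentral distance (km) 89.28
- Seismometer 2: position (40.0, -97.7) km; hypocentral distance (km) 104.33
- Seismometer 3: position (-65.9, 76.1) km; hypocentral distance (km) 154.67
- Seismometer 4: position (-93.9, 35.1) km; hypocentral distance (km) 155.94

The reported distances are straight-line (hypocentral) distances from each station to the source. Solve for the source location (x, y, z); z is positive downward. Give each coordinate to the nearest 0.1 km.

Each station gives a sphere (x−x_i)² + (y−y_i)² + z² = d_i² (stations at z=0).
Subtracting the Seismometer 1 sphere from Seismometer 2 and Seismometer 3: z² cancels, leaving linear equations in x and y:
-10.4 x − 272.6 y = 4698.46
-222.2 x + 75.0 y = -9350.87
Solving: x ≈ 35.804, y ≈ -18.602 km (keep extra digits for the depth step; rounded: 35.8, -18.6).
Then from the Seismometer 1 sphere: z² = 89.28² − (x − 45.2)² − (y − 38.6)² with x = 35.804, y = -18.602, so z ≈ 67.901 ≈ 67.9 km.
Check against Seismometer 4 (with the unrounded solution): distance 155.94 ≈ 155.94 km. ✓

(35.8, -18.6, 67.9)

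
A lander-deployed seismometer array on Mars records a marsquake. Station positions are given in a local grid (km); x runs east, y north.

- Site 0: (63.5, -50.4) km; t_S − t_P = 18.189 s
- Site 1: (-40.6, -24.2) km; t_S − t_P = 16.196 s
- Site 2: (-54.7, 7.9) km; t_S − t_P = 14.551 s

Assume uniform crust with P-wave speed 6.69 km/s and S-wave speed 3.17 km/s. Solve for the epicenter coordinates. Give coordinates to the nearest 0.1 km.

(21.7, 50.9)

Distance from S−P lag: d = Δt · v_P v_S / (v_P − v_S) = Δt · (6.69·3.17)/(6.69−3.17) ≈ 6.0248·Δt.
So d_Site 0 = 109.59, d_Site 1 = 97.58, d_Site 2 = 87.67 km.
Circle about each station: (x − 63.5)² + (y + 50.4)² = 109.59²; (x + 40.6)² + (y + 24.2)² = 97.58²; (x + 54.7)² + (y − 7.9)² = 87.67².
Subtracting the Site 0 equation from the Site 1 and Site 2 equations removes the quadratic terms:
-208.2 x + 52.4 y = -1850.30
-236.4 x + 116.6 y = 806.03
Solving the 2×2 system: x ≈ 21.7, y ≈ 50.9 km.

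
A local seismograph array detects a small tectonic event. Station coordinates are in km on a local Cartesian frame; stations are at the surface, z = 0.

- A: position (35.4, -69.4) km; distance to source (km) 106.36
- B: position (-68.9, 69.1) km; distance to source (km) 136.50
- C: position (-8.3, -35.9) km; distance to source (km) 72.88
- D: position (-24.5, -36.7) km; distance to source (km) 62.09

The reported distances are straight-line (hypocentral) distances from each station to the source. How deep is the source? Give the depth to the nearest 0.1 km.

Each station gives a sphere (x−x_i)² + (y−y_i)² + z² = d_i² (stations at z=0).
Subtracting the A sphere from B and C: z² cancels, leaving linear equations in x and y:
-208.6 x + 277.0 y = -3867.30
-87.4 x + 67.0 y = 1289.14
Solving: x ≈ -60.213, y ≈ -59.306 km (keep extra digits for the depth step; rounded: -60.2, -59.3).
Then from the A sphere: z² = 106.36² − (x − 35.4)² − (y + 69.4)² with x = -60.213, y = -59.306, so z ≈ 45.483 ≈ 45.5 km.

depth ≈ 45.5 km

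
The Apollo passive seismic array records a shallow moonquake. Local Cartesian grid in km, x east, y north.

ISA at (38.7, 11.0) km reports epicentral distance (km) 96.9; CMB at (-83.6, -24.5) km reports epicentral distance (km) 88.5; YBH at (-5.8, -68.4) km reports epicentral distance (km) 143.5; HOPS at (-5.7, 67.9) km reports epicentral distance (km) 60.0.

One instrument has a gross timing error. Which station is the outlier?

ISA

Solve using three stations at a time. Using CMB, YBH, HOPS (subtract circle equations pairwise → linear system) gives (x, y) ≈ (-65.4, 62.1).
Distances from that point to each station vs reported:
  ISA: calculated 116.0 vs reported 96.9 → residual 19.1 km
  CMB: calculated 88.5 vs reported 88.5 → residual 0.0 km
  YBH: calculated 143.5 vs reported 143.5 → residual 0.0 km
  HOPS: calculated 60.0 vs reported 60.0 → residual 0.0 km
CMB, YBH, HOPS are mutually consistent (residuals ≈ 0); ISA is off by 19.1 km.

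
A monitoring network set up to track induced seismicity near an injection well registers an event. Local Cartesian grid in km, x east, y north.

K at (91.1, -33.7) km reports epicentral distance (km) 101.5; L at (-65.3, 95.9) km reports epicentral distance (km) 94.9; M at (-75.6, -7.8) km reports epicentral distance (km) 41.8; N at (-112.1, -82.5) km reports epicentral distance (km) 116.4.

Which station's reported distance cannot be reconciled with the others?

K

Solve using three stations at a time. Using L, M, N (subtract circle equations pairwise → linear system) gives (x, y) ≈ (-36.1, 5.6).
Distances from that point to each station vs reported:
  K: calculated 133.2 vs reported 101.5 → residual 31.7 km
  L: calculated 94.9 vs reported 94.9 → residual 0.0 km
  M: calculated 41.7 vs reported 41.8 → residual 0.1 km
  N: calculated 116.4 vs reported 116.4 → residual 0.0 km
L, M, N are mutually consistent (residuals ≈ 0); K is off by 31.7 km.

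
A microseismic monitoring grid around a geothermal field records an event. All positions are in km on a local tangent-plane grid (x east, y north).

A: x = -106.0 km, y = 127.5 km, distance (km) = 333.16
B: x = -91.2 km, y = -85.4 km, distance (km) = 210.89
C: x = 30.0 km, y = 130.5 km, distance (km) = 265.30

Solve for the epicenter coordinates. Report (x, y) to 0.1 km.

116.8 km east, -120.2 km north

Circle about each station: (x + 106.0)² + (y − 127.5)² = 333.16²; (x + 91.2)² + (y + 85.4)² = 210.89²; (x − 30.0)² + (y − 130.5)² = 265.30².
Subtracting the A equation from the B and C equations removes the quadratic terms:
29.6 x − 425.8 y = 54639.34
272.0 x + 6.0 y = 31049.50
Solving the 2×2 system: x ≈ 116.8, y ≈ -120.2 km.
Check against A (with the unrounded x, y): √((x + 106.0)²+(y − 127.5)²) = 333.16 ≈ 333.16 km. ✓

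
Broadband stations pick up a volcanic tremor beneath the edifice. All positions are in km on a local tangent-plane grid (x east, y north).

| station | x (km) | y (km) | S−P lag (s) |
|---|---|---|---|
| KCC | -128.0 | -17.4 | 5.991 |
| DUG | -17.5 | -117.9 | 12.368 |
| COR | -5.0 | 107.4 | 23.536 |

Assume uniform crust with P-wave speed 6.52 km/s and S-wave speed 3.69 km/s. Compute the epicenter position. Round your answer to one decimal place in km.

Distance from S−P lag: d = Δt · v_P v_S / (v_P − v_S) = Δt · (6.52·3.69)/(6.52−3.69) ≈ 8.5013·Δt.
So d_KCC = 50.93, d_DUG = 105.14, d_COR = 200.09 km.
Circle about each station: (x + 128.0)² + (y + 17.4)² = 50.93²; (x + 17.5)² + (y + 117.9)² = 105.14²; (x + 5.0)² + (y − 107.4)² = 200.09².
Subtracting the KCC equation from the DUG and COR equations removes the quadratic terms:
221.0 x − 201.0 y = -10940.65
246.0 x + 249.6 y = -42569.14
Solving the 2×2 system: x ≈ -107.9, y ≈ -64.2 km.

(-107.9, -64.2)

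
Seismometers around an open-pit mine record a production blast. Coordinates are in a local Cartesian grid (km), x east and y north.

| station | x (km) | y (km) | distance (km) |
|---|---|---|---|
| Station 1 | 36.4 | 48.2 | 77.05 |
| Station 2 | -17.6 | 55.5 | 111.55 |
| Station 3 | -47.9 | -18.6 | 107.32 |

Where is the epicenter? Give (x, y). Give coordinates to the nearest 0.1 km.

Circle about each station: (x − 36.4)² + (y − 48.2)² = 77.05²; (x + 17.6)² + (y − 55.5)² = 111.55²; (x + 47.9)² + (y + 18.6)² = 107.32².
Subtracting pairs of circle equations eliminates x²+y² and gives linear equations (the radical axes):
-108.0 x + 14.6 y = -6764.89
-168.6 x − 133.6 y = -6588.71
Solving the 2×2 system: x ≈ 59.2, y ≈ -25.4 km.

59.2 km east, -25.4 km north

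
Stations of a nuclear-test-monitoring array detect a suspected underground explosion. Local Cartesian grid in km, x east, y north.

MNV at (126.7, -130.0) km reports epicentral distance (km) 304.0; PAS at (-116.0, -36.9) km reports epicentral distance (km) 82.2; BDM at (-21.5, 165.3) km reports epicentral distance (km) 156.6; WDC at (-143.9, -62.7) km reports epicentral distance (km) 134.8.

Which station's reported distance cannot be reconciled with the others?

WDC

Solve using three stations at a time. Using MNV, PAS, BDM (subtract circle equations pairwise → linear system) gives (x, y) ≈ (-121.8, 45.1).
Distances from that point to each station vs reported:
  MNV: calculated 304.0 vs reported 304.0 → residual 0.0 km
  PAS: calculated 82.2 vs reported 82.2 → residual 0.0 km
  BDM: calculated 156.6 vs reported 156.6 → residual 0.0 km
  WDC: calculated 110.0 vs reported 134.8 → residual 24.8 km
MNV, PAS, BDM are mutually consistent (residuals ≈ 0); WDC is off by 24.8 km.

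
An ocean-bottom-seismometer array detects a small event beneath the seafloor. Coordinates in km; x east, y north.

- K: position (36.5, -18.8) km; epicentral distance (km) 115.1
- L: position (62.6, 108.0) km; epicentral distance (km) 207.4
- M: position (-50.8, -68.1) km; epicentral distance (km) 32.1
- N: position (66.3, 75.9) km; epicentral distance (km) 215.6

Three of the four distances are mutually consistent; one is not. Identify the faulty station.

Solve using three stations at a time. Using K, L, M (subtract circle equations pairwise → linear system) gives (x, y) ≈ (-75.0, -47.1).
Distances from that point to each station vs reported:
  K: calculated 115.1 vs reported 115.1 → residual 0.0 km
  L: calculated 207.4 vs reported 207.4 → residual 0.0 km
  M: calculated 32.1 vs reported 32.1 → residual 0.0 km
  N: calculated 187.4 vs reported 215.6 → residual 28.2 km
K, L, M are mutually consistent (residuals ≈ 0); N is off by 28.2 km.

N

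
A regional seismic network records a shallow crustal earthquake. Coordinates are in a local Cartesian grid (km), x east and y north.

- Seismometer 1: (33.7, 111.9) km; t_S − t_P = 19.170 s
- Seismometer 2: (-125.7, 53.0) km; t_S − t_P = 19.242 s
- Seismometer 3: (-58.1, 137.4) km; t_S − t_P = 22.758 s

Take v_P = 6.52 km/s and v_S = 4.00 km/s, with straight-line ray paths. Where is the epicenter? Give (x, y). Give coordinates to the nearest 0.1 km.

Distance from S−P lag: d = Δt · v_P v_S / (v_P − v_S) = Δt · (6.52·4.00)/(6.52−4.00) ≈ 10.3492·Δt.
So d_Seismometer 1 = 198.39, d_Seismometer 2 = 199.14, d_Seismometer 3 = 235.53 km.
Circle about each station: (x − 33.7)² + (y − 111.9)² = 198.39²; (x + 125.7)² + (y − 53.0)² = 199.14²; (x + 58.1)² + (y − 137.4)² = 235.53².
Subtracting the Seismometer 1 equation from the Seismometer 2 and Seismometer 3 equations removes the quadratic terms:
-318.8 x − 117.8 y = 4654.04
-183.6 x + 51.0 y = -7518.72
Solving the 2×2 system: x ≈ 17.1, y ≈ -85.8 km.
Check against Seismometer 1 (with the unrounded x, y): √((x − 33.7)²+(y − 111.9)²) = 198.41 ≈ 198.39 km. ✓

x ≈ 17.1 km, y ≈ -85.8 km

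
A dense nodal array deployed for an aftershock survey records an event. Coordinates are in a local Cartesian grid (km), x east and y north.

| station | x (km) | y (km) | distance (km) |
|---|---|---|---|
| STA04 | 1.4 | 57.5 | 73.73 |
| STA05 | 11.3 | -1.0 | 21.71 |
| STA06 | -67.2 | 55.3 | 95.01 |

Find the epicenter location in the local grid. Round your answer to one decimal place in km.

Circle about each station: (x − 1.4)² + (y − 57.5)² = 73.73²; (x − 11.3)² + (y + 1.0)² = 21.71²; (x + 67.2)² + (y − 55.3)² = 95.01².
Subtracting the STA04 equation from the STA05 and STA06 equations removes the quadratic terms:
19.8 x − 117.0 y = 1785.27
-137.2 x − 4.4 y = 674.93
Solving the 2×2 system: x ≈ -4.4, y ≈ -16.0 km.

-4.4 km east, -16.0 km north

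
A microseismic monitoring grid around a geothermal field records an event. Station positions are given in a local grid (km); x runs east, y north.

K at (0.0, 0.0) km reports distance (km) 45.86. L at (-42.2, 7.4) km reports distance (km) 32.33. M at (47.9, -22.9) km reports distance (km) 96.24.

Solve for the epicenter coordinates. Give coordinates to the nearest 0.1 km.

x ≈ -27.9 km, y ≈ 36.4 km

Circle about each station: x² + y² = 45.86²; (x + 42.2)² + (y − 7.4)² = 32.33²; (x − 47.9)² + (y + 22.9)² = 96.24².
Subtracting the K equation from the L and M equations removes the quadratic terms:
-84.4 x + 14.8 y = 2893.51
95.8 x − 45.8 y = -4340.18
Solving the 2×2 system: x ≈ -27.9, y ≈ 36.4 km.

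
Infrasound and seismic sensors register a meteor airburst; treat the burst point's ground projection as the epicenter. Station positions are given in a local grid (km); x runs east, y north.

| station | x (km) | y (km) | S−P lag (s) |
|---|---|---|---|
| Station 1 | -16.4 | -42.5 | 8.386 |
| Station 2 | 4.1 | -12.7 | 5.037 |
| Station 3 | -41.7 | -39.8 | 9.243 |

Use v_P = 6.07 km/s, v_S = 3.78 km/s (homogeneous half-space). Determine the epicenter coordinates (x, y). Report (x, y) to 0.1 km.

(9.3, 37.5)

Distance from S−P lag: d = Δt · v_P v_S / (v_P − v_S) = Δt · (6.07·3.78)/(6.07−3.78) ≈ 10.0195·Δt.
So d_Station 1 = 84.02, d_Station 2 = 50.47, d_Station 3 = 92.61 km.
Circle about each station: (x + 16.4)² + (y + 42.5)² = 84.02²; (x − 4.1)² + (y + 12.7)² = 50.47²; (x + 41.7)² + (y + 39.8)² = 92.61².
Subtracting pairs of circle equations eliminates x²+y² and gives linear equations (the radical axes):
41.0 x + 59.6 y = 2615.03
-50.6 x + 5.4 y = -269.53
Solving the 2×2 system: x ≈ 9.3, y ≈ 37.5 km.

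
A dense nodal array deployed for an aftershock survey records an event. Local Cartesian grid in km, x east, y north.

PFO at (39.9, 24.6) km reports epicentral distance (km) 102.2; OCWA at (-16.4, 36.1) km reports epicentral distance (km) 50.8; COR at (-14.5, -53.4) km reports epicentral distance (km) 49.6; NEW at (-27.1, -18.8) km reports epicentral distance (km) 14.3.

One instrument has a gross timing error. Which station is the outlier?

PFO

Solve using three stations at a time. Using OCWA, COR, NEW (subtract circle equations pairwise → linear system) gives (x, y) ≈ (-38.1, -9.8).
Distances from that point to each station vs reported:
  PFO: calculated 85.3 vs reported 102.2 → residual 16.9 km
  OCWA: calculated 50.8 vs reported 50.8 → residual 0.0 km
  COR: calculated 49.6 vs reported 49.6 → residual 0.0 km
  NEW: calculated 14.2 vs reported 14.3 → residual 0.1 km
OCWA, COR, NEW are mutually consistent (residuals ≈ 0); PFO is off by 16.9 km.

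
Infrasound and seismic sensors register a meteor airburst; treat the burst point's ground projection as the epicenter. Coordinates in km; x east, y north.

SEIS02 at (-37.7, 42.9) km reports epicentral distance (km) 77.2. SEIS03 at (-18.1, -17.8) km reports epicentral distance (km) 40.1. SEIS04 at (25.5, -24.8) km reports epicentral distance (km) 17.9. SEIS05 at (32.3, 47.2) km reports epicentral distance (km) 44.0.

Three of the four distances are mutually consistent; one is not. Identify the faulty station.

Solve using three stations at a time. Using SEIS02, SEIS03, SEIS04 (subtract circle equations pairwise → linear system) gives (x, y) ≈ (20.7, -7.6).
Distances from that point to each station vs reported:
  SEIS02: calculated 77.2 vs reported 77.2 → residual 0.0 km
  SEIS03: calculated 40.1 vs reported 40.1 → residual 0.0 km
  SEIS04: calculated 17.9 vs reported 17.9 → residual 0.0 km
  SEIS05: calculated 56.0 vs reported 44.0 → residual 12.0 km
SEIS02, SEIS03, SEIS04 are mutually consistent (residuals ≈ 0); SEIS05 is off by 12.0 km.

SEIS05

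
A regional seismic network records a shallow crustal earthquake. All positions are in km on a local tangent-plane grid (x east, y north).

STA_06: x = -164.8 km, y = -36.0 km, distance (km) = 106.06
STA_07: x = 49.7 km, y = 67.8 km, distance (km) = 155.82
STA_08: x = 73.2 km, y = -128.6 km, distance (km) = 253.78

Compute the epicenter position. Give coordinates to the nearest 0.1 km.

-105.3 km east, 51.8 km north

Circle about each station: (x + 164.8)² + (y + 36.0)² = 106.06²; (x − 49.7)² + (y − 67.8)² = 155.82²; (x − 73.2)² + (y + 128.6)² = 253.78².
Subtracting pairs of circle equations eliminates x²+y² and gives linear equations (the radical axes):
429.0 x + 207.6 y = -34419.26
476.0 x − 185.2 y = -59714.40
Solving the 2×2 system: x ≈ -105.3, y ≈ 51.8 km.
Check against STA_06 (with the unrounded x, y): √((x + 164.8)²+(y + 36.0)²) = 106.06 ≈ 106.06 km. ✓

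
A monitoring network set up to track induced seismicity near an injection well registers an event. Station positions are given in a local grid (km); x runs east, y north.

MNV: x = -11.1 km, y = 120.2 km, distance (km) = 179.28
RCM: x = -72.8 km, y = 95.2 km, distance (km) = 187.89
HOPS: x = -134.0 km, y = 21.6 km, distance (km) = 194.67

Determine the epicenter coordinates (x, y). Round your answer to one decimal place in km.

x ≈ 47.3 km, y ≈ -49.3 km

Circle about each station: (x + 11.1)² + (y − 120.2)² = 179.28²; (x + 72.8)² + (y − 95.2)² = 187.89²; (x + 134.0)² + (y − 21.6)² = 194.67².
Subtracting the MNV equation from the RCM and HOPS equations removes the quadratic terms:
-123.4 x − 50.0 y = -3369.70
-245.8 x − 197.2 y = -1903.78
Solving the 2×2 system: x ≈ 47.3, y ≈ -49.3 km.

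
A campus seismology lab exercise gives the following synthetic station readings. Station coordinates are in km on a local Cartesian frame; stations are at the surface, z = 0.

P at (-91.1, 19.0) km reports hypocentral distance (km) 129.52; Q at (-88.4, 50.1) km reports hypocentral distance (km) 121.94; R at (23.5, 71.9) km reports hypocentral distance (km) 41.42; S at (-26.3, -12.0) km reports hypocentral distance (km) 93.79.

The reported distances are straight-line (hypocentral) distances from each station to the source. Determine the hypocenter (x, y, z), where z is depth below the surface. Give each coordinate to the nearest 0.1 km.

Each station gives a sphere (x−x_i)² + (y−y_i)² + z² = d_i² (stations at z=0).
Subtracting the P sphere from Q and R: z² cancels, leaving linear equations in x and y:
5.4 x + 62.2 y = 3570.43
229.2 x + 105.8 y = 12121.46
Solving: x ≈ 27.490, y ≈ 55.016 km (keep extra digits for the depth step; rounded: 27.5, 55.0).
Then from the P sphere: z² = 129.52² − (x + 91.1)² − (y − 19.0)² with x = 27.490, y = 55.016, so z ≈ 37.612 ≈ 37.6 km.

(27.5, 55.0, 37.6)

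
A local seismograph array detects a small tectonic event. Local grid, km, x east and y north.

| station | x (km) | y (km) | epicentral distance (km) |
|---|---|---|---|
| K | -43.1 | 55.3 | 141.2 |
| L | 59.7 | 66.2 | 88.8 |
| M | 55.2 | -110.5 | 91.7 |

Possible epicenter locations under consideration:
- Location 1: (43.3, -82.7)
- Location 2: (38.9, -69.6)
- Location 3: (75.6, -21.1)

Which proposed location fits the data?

For each candidate, compare |candidate − station| to the reported distance:
Location 1: residuals K 21.6, L 61.0, M 61.5 → max 61.5 km
Location 2: residuals K 8.2, L 48.6, M 47.7 → max 48.6 km
Location 3: residuals K 0.0, L 0.1, M 0.0 → max 0.1 km
Only Location 3 has all residuals ≈ 0.

Location 3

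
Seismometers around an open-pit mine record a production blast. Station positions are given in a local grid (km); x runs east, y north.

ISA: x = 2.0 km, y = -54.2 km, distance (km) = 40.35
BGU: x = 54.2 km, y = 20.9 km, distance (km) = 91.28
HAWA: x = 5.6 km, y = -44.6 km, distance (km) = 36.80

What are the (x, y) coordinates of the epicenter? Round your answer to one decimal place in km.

x ≈ -25.1 km, y ≈ -24.3 km

Circle about each station: (x − 2.0)² + (y + 54.2)² = 40.35²; (x − 54.2)² + (y − 20.9)² = 91.28²; (x − 5.6)² + (y + 44.6)² = 36.80².
Subtracting the ISA equation from the BGU and HAWA equations removes the quadratic terms:
104.4 x + 150.2 y = -6271.11
7.2 x + 19.2 y = -647.24
Solving the 2×2 system: x ≈ -25.1, y ≈ -24.3 km.
Check against ISA (with the unrounded x, y): √((x − 2.0)²+(y + 54.2)²) = 40.38 ≈ 40.35 km. ✓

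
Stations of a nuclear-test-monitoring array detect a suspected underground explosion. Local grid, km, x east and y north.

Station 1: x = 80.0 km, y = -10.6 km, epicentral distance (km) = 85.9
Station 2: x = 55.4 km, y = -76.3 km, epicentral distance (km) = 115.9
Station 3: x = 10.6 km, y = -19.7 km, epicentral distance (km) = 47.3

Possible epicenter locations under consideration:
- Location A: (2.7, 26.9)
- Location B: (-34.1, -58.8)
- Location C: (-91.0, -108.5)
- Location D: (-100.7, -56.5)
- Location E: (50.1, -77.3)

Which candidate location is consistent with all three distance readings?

For each candidate, compare |candidate − station| to the reported distance:
Location A: residuals Station 1 0.0, Station 2 0.0, Station 3 0.0 → max 0.0 km
Location B: residuals Station 1 38.0, Station 2 24.7, Station 3 12.1 → max 38.0 km
Location C: residuals Station 1 111.1, Station 2 34.0, Station 3 87.6 → max 111.1 km
Location D: residuals Station 1 100.5, Station 2 41.5, Station 3 69.9 → max 100.5 km
Location E: residuals Station 1 12.8, Station 2 110.5, Station 3 22.5 → max 110.5 km
Only Location A has all residuals ≈ 0.

Location A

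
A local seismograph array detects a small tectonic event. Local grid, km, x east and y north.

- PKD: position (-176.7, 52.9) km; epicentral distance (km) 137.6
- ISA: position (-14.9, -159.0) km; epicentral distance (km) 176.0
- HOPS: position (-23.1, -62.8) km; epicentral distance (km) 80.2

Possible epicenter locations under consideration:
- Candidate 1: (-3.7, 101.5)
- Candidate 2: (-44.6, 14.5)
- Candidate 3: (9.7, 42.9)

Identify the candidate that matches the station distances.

For each candidate, compare |candidate − station| to the reported distance:
Candidate 1: residuals PKD 42.1, ISA 84.7, HOPS 85.2 → max 85.2 km
Candidate 2: residuals PKD 0.0, ISA 0.0, HOPS 0.0 → max 0.0 km
Candidate 3: residuals PKD 49.1, ISA 27.4, HOPS 30.5 → max 49.1 km
Only Candidate 2 has all residuals ≈ 0.

Candidate 2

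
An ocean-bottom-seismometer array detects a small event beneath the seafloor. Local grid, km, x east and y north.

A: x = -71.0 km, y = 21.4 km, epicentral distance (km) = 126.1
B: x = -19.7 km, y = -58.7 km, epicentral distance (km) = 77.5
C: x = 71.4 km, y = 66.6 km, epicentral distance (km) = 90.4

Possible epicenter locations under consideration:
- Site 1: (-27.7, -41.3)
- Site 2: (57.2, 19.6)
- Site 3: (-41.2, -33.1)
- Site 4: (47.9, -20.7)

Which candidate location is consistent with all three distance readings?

For each candidate, compare |candidate − station| to the reported distance:
Site 1: residuals A 49.9, B 58.3, C 56.1 → max 58.3 km
Site 2: residuals A 2.1, B 32.2, C 41.3 → max 41.3 km
Site 3: residuals A 64.0, B 44.1, C 60.0 → max 64.0 km
Site 4: residuals A 0.0, B 0.0, C 0.0 → max 0.0 km
Only Site 4 has all residuals ≈ 0.

Site 4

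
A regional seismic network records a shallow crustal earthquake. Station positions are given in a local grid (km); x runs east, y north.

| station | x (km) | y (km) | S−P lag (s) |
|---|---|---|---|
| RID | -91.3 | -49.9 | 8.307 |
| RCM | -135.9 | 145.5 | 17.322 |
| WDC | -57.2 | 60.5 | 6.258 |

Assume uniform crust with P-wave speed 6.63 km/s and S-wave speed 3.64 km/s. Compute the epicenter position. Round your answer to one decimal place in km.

Distance from S−P lag: d = Δt · v_P v_S / (v_P − v_S) = Δt · (6.63·3.64)/(6.63−3.64) ≈ 8.0713·Δt.
So d_RID = 67.05, d_RCM = 139.81, d_WDC = 50.51 km.
Circle about each station: (x + 91.3)² + (y + 49.9)² = 67.05²; (x + 135.9)² + (y − 145.5)² = 139.81²; (x + 57.2)² + (y − 60.5)² = 50.51².
Subtracting pairs of circle equations eliminates x²+y² and gives linear equations (the radical axes):
-89.2 x + 390.8 y = 13762.23
68.2 x + 220.8 y = -1949.17
Solving the 2×2 system: x ≈ -82.0, y ≈ 16.5 km.
Check against RID (with the unrounded x, y): √((x + 91.3)²+(y + 49.9)²) = 67.05 ≈ 67.05 km. ✓

x ≈ -82.0 km, y ≈ 16.5 km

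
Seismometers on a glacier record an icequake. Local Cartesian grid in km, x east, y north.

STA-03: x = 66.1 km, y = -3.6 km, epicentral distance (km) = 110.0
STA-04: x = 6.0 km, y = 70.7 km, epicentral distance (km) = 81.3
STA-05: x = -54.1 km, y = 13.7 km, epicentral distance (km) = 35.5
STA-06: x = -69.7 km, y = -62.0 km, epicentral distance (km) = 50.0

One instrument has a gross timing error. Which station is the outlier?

Solve using three stations at a time. Using STA-03, STA-05, STA-06 (subtract circle equations pairwise → linear system) gives (x, y) ≈ (-42.7, -19.9).
Distances from that point to each station vs reported:
  STA-03: calculated 110.0 vs reported 110.0 → residual 0.0 km
  STA-04: calculated 102.9 vs reported 81.3 → residual 21.6 km
  STA-05: calculated 35.5 vs reported 35.5 → residual 0.0 km
  STA-06: calculated 50.0 vs reported 50.0 → residual 0.0 km
STA-03, STA-05, STA-06 are mutually consistent (residuals ≈ 0); STA-04 is off by 21.6 km.

STA-04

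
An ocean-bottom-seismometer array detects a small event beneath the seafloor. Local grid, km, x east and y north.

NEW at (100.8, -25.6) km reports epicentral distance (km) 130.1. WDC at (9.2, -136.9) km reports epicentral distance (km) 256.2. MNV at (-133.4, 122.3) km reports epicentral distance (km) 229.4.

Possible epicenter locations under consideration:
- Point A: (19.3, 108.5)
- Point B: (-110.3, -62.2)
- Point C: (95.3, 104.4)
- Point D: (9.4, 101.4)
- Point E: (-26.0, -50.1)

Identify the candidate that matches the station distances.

Point C

For each candidate, compare |candidate − station| to the reported distance:
Point A: residuals NEW 26.8, WDC 10.6, MNV 76.1 → max 76.1 km
Point B: residuals NEW 84.1, WDC 115.3, MNV 43.5 → max 115.3 km
Point C: residuals NEW 0.0, WDC 0.0, MNV 0.0 → max 0.0 km
Point D: residuals NEW 26.4, WDC 17.9, MNV 85.1 → max 85.1 km
Point E: residuals NEW 1.0, WDC 162.5, MNV 26.3 → max 162.5 km
Only Point C has all residuals ≈ 0.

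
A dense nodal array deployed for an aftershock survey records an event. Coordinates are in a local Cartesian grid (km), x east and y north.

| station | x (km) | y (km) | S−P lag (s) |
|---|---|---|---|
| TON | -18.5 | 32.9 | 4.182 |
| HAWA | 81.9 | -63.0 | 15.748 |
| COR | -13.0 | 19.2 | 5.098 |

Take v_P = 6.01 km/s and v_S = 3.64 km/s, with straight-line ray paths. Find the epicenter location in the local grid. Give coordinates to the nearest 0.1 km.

Distance from S−P lag: d = Δt · v_P v_S / (v_P − v_S) = Δt · (6.01·3.64)/(6.01−3.64) ≈ 9.2305·Δt.
So d_TON = 38.60, d_HAWA = 145.36, d_COR = 47.06 km.
Circle about each station: (x + 18.5)² + (y − 32.9)² = 38.60²; (x − 81.9)² + (y + 63.0)² = 145.36²; (x + 13.0)² + (y − 19.2)² = 47.06².
Subtracting the TON equation from the HAWA and COR equations removes the quadratic terms:
200.8 x − 191.8 y = -10387.62
11.0 x − 27.4 y = -1611.70
Solving the 2×2 system: x ≈ 7.2, y ≈ 61.7 km.

x ≈ 7.2 km, y ≈ 61.7 km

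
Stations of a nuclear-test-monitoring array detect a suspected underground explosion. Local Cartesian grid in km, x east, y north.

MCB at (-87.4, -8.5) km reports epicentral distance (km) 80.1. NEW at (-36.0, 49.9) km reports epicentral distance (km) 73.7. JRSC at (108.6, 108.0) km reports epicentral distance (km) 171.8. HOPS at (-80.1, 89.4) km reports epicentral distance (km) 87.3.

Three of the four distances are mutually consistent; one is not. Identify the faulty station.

Solve using three stations at a time. Using MCB, NEW, JRSC (subtract circle equations pairwise → linear system) gives (x, y) ≈ (-7.9, -18.2).
Distances from that point to each station vs reported:
  MCB: calculated 80.0 vs reported 80.1 → residual 0.1 km
  NEW: calculated 73.6 vs reported 73.7 → residual 0.1 km
  JRSC: calculated 171.8 vs reported 171.8 → residual 0.0 km
  HOPS: calculated 129.5 vs reported 87.3 → residual 42.2 km
MCB, NEW, JRSC are mutually consistent (residuals ≈ 0); HOPS is off by 42.2 km.

HOPS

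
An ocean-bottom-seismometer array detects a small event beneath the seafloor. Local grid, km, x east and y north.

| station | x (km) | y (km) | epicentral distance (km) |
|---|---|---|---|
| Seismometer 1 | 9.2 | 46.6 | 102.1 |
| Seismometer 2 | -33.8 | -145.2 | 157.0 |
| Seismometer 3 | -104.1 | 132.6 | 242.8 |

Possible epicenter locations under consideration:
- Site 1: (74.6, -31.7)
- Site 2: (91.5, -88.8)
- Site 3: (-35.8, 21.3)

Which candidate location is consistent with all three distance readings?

For each candidate, compare |candidate − station| to the reported distance:
Site 1: residuals Seismometer 1 0.1, Seismometer 2 0.1, Seismometer 3 0.0 → max 0.1 km
Site 2: residuals Seismometer 1 56.4, Seismometer 2 19.6, Seismometer 3 52.6 → max 56.4 km
Site 3: residuals Seismometer 1 50.5, Seismometer 2 9.5, Seismometer 3 112.2 → max 112.2 km
Only Site 1 has all residuals ≈ 0.

Site 1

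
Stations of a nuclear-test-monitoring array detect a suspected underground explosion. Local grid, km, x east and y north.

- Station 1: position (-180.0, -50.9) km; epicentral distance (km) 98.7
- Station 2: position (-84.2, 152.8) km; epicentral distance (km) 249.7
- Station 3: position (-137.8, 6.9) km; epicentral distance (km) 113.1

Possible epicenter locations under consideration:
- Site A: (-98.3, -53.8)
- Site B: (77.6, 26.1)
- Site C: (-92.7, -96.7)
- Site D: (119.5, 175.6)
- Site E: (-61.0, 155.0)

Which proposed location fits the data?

Site C

For each candidate, compare |candidate − station| to the reported distance:
Site A: residuals Station 1 16.9, Station 2 42.6, Station 3 40.7 → max 42.6 km
Site B: residuals Station 1 170.2, Station 2 44.2, Station 3 103.2 → max 170.2 km
Site C: residuals Station 1 0.1, Station 2 0.1, Station 3 0.1 → max 0.1 km
Site D: residuals Station 1 276.8, Station 2 44.7, Station 3 194.6 → max 276.8 km
Site E: residuals Station 1 139.1, Station 2 226.4, Station 3 53.7 → max 226.4 km
Only Site C has all residuals ≈ 0.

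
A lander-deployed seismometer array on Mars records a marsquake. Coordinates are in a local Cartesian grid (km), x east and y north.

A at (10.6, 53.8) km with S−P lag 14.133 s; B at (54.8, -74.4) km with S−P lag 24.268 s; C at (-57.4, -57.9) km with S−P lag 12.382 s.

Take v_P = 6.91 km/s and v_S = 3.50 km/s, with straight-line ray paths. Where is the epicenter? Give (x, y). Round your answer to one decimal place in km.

(-85.5, 25.3)

Distance from S−P lag: d = Δt · v_P v_S / (v_P − v_S) = Δt · (6.91·3.50)/(6.91−3.50) ≈ 7.0924·Δt.
So d_A = 100.24, d_B = 172.12, d_C = 87.82 km.
Circle about each station: (x − 10.6)² + (y − 53.8)² = 100.24²; (x − 54.8)² + (y + 74.4)² = 172.12²; (x + 57.4)² + (y + 57.9)² = 87.82².
Subtracting pairs of circle equations eliminates x²+y² and gives linear equations (the radical axes):
88.4 x − 256.4 y = -14045.64
-136.0 x − 223.4 y = 5976.08
Solving the 2×2 system: x ≈ -85.5, y ≈ 25.3 km.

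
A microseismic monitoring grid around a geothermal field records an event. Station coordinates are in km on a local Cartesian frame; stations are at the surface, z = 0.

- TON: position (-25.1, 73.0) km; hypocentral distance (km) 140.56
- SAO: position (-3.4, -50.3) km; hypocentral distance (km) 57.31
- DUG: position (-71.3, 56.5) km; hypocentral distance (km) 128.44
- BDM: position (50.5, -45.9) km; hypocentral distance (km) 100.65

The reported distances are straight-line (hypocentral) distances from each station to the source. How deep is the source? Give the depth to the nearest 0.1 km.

Each station gives a sphere (x−x_i)² + (y−y_i)² + z² = d_i² (stations at z=0).
Subtracting the TON sphere from SAO and DUG: z² cancels, leaving linear equations in x and y:
43.4 x − 246.6 y = 13055.32
-92.4 x − 33.0 y = 5577.21
Solving: x ≈ -39.000, y ≈ -59.805 km (keep extra digits for the depth step; rounded: -39.0, -59.8).
Then from the TON sphere: z² = 140.56² − (x + 25.1)² − (y − 73.0)² with x = -39.000, y = -59.805, so z ≈ 43.895 ≈ 43.9 km.

43.9 km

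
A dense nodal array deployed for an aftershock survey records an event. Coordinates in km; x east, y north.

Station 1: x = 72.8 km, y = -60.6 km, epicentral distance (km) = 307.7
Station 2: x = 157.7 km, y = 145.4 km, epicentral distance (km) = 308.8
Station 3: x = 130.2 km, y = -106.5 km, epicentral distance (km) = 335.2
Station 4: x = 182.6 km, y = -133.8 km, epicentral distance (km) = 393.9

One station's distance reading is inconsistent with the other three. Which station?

Station 1

Solve using three stations at a time. Using Station 2, Station 3, Station 4 (subtract circle equations pairwise → linear system) gives (x, y) ≈ (-145.2, 84.8).
Distances from that point to each station vs reported:
  Station 1: calculated 262.0 vs reported 307.7 → residual 45.7 km
  Station 2: calculated 308.9 vs reported 308.8 → residual 0.1 km
  Station 3: calculated 335.3 vs reported 335.2 → residual 0.1 km
  Station 4: calculated 394.0 vs reported 393.9 → residual 0.1 km
Station 2, Station 3, Station 4 are mutually consistent (residuals ≈ 0); Station 1 is off by 45.7 km.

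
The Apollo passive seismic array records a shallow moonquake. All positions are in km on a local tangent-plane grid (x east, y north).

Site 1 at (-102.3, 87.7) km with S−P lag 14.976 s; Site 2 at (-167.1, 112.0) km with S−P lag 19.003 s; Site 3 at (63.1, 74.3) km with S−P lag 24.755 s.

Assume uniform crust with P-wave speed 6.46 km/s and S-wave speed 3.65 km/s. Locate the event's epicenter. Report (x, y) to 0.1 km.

Distance from S−P lag: d = Δt · v_P v_S / (v_P − v_S) = Δt · (6.46·3.65)/(6.46−3.65) ≈ 8.3911·Δt.
So d_Site 1 = 125.67, d_Site 2 = 159.46, d_Site 3 = 207.72 km.
Circle about each station: (x + 102.3)² + (y − 87.7)² = 125.67²; (x + 167.1)² + (y − 112.0)² = 159.46²; (x − 63.1)² + (y − 74.3)² = 207.72².
Subtracting the Site 1 equation from the Site 2 and Site 3 equations removes the quadratic terms:
-129.6 x + 48.6 y = 12675.29
330.8 x − 26.8 y = -36009.13
Solving the 2×2 system: x ≈ -111.9, y ≈ -37.6 km.
Check against Site 1 (with the unrounded x, y): √((x + 102.3)²+(y − 87.7)²) = 125.66 ≈ 125.67 km. ✓

(-111.9, -37.6)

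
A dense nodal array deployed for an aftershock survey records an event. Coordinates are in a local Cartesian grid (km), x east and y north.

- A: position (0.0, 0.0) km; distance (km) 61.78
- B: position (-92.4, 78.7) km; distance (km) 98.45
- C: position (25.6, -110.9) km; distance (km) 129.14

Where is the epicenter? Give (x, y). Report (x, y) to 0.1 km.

Circle about each station: x² + y² = 61.78²; (x + 92.4)² + (y − 78.7)² = 98.45²; (x − 25.6)² + (y + 110.9)² = 129.14².
Subtracting pairs of circle equations eliminates x²+y² and gives linear equations (the radical axes):
-184.8 x + 157.4 y = 8855.82
51.2 x − 221.8 y = 93.80
Solving the 2×2 system: x ≈ -60.1, y ≈ -14.3 km.
Check against A (with the unrounded x, y): √(x²+y²) = 61.77 ≈ 61.78 km. ✓

x ≈ -60.1 km, y ≈ -14.3 km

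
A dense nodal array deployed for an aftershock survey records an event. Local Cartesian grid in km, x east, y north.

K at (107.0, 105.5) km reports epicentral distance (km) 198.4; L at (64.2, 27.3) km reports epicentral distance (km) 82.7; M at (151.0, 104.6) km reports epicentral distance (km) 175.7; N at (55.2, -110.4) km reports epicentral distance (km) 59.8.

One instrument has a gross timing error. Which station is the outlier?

Solve using three stations at a time. Using L, M, N (subtract circle equations pairwise → linear system) gives (x, y) ≈ (76.4, -54.5).
Distances from that point to each station vs reported:
  K: calculated 162.9 vs reported 198.4 → residual 35.5 km
  L: calculated 82.7 vs reported 82.7 → residual 0.0 km
  M: calculated 175.7 vs reported 175.7 → residual 0.0 km
  N: calculated 59.8 vs reported 59.8 → residual 0.0 km
L, M, N are mutually consistent (residuals ≈ 0); K is off by 35.5 km.

K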